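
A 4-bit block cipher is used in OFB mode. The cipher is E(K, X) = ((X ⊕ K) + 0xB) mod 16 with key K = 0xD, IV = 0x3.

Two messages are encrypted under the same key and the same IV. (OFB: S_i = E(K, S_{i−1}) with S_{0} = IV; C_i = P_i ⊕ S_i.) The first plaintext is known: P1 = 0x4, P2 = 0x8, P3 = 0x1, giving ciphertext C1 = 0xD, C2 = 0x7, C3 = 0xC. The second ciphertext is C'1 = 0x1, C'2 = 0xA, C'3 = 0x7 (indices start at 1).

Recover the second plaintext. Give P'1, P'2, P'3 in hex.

In OFB with a reused IV, both messages share the same keystream S_i, so C_i ⊕ C'_i = P_i ⊕ P'_i and thus P'_i = P_i ⊕ C_i ⊕ C'_i.
P'1: 0x4 ⊕ 0xD ⊕ 0x1 = 0x8.
P'2: 0x8 ⊕ 0x7 ⊕ 0xA = 0x5.
P'3: 0x1 ⊕ 0xC ⊕ 0x7 = 0xA.

P'1 = 0x8, P'2 = 0x5, P'3 = 0xA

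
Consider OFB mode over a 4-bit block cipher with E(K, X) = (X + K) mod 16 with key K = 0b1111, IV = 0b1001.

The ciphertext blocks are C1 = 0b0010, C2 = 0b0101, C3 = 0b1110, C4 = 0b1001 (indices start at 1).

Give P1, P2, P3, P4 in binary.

OFB decryption: S_i = E(K, S_{i−1}) with S_{0} = IV; P_i = C_i ⊕ S_i.
P1: S = E(K, 0b1001) = 0b1000; 0b0010 ⊕ 0b1000 = 0b1010.
P2: S = E(K, 0b1000) = 0b0111; 0b0101 ⊕ 0b0111 = 0b0010.
P3: S = E(K, 0b0111) = 0b0110; 0b1110 ⊕ 0b0110 = 0b1000.
P4: S = E(K, 0b0110) = 0b0101; 0b1001 ⊕ 0b0101 = 0b1100.

P1 = 0b1010, P2 = 0b0010, P3 = 0b1000, P4 = 0b1100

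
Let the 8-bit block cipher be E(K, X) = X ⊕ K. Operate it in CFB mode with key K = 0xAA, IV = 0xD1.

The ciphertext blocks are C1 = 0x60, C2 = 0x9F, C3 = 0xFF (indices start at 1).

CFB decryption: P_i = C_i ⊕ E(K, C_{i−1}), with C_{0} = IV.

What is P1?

P1 = 0x1B

P1: E(K, 0xD1) = 0x7B; 0x60 ⊕ 0x7B = 0x1B.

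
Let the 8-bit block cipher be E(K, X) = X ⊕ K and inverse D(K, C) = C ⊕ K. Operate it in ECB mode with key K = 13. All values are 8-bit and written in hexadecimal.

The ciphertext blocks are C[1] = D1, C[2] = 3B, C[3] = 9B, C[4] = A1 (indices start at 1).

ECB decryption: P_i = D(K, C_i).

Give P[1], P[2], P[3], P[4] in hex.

P[1] = C2, P[2] = 28, P[3] = 88, P[4] = B2

P[1]: D(K, D1) = C2.
P[2]: D(K, 3B) = 28.
P[3]: D(K, 9B) = 88.
P[4]: D(K, A1) = B2.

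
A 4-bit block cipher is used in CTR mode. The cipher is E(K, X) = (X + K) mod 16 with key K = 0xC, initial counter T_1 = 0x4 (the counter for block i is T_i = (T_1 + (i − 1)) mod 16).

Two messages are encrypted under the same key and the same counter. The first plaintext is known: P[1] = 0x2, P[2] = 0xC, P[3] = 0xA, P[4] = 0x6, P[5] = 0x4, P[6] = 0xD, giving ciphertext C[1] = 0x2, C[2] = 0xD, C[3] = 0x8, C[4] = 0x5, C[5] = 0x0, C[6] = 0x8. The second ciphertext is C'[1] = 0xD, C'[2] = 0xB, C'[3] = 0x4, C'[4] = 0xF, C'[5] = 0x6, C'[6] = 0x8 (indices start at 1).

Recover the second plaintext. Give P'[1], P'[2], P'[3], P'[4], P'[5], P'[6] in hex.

In CTR with a reused counter, both messages share the same keystream S_i, so C_i ⊕ C'_i = P_i ⊕ P'_i and thus P'_i = P_i ⊕ C_i ⊕ C'_i.
P'[1]: 0x2 ⊕ 0x2 ⊕ 0xD = 0xD.
P'[2]: 0xC ⊕ 0xD ⊕ 0xB = 0xA.
P'[3]: 0xA ⊕ 0x8 ⊕ 0x4 = 0x6.
P'[4]: 0x6 ⊕ 0x5 ⊕ 0xF = 0xC.
P'[5]: 0x4 ⊕ 0x0 ⊕ 0x6 = 0x2.
P'[6]: 0xD ⊕ 0x8 ⊕ 0x8 = 0xD.

P'[1] = 0xD, P'[2] = 0xA, P'[3] = 0x6, P'[4] = 0xC, P'[5] = 0x2, P'[6] = 0xD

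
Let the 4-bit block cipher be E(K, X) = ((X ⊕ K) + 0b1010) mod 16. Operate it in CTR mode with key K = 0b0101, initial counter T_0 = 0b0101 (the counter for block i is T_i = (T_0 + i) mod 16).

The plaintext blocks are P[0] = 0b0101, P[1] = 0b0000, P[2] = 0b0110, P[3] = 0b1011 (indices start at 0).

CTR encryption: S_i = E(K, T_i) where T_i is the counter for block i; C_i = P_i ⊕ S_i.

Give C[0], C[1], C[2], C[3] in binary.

C[0] = 0b1111, C[1] = 0b1101, C[2] = 0b1010, C[3] = 0b1100

C[0]: T = 0b0101, S = E(K, T) = 0b1010; 0b0101 ⊕ 0b1010 = 0b1111.
C[1]: T = 0b0110, S = E(K, T) = 0b1101; 0b0000 ⊕ 0b1101 = 0b1101.
C[2]: T = 0b0111, S = E(K, T) = 0b1100; 0b0110 ⊕ 0b1100 = 0b1010.
C[3]: T = 0b1000, S = E(K, T) = 0b0111; 0b1011 ⊕ 0b0111 = 0b1100.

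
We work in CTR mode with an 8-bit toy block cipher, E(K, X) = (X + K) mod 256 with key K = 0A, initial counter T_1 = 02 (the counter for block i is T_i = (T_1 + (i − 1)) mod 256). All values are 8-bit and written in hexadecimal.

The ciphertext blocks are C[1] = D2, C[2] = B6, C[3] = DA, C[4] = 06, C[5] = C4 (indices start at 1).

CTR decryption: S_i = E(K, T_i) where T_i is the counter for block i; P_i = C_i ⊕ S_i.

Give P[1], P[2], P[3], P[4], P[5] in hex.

P[1]: T = 02, S = E(K, T) = 0C; D2 ⊕ 0C = DE.
P[2]: T = 03, S = E(K, T) = 0D; B6 ⊕ 0D = BB.
P[3]: T = 04, S = E(K, T) = 0E; DA ⊕ 0E = D4.
P[4]: T = 05, S = E(K, T) = 0F; 06 ⊕ 0F = 09.
P[5]: T = 06, S = E(K, T) = 10; C4 ⊕ 10 = D4.

P[1] = DE, P[2] = BB, P[3] = D4, P[4] = 09, P[5] = D4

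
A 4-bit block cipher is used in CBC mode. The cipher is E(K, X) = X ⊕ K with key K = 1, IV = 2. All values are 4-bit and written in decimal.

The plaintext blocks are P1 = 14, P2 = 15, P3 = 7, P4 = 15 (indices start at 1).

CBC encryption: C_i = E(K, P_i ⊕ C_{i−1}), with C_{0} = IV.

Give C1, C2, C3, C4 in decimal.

C1: P1 ⊕ 2 = 12; E(K, 12) = 13.
C2: P2 ⊕ 13 = 2; E(K, 2) = 3.
C3: P3 ⊕ 3 = 4; E(K, 4) = 5.
C4: P4 ⊕ 5 = 10; E(K, 10) = 11.

C1 = 13, C2 = 3, C3 = 5, C4 = 11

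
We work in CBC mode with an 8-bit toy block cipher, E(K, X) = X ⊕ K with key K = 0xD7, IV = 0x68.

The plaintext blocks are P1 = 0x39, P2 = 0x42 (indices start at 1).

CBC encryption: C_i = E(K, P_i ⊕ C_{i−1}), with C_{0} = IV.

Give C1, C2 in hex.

C1: P1 ⊕ 0x68 = 0x51; E(K, 0x51) = 0x86.
C2: P2 ⊕ 0x86 = 0xC4; E(K, 0xC4) = 0x13.

C1 = 0x86, C2 = 0x13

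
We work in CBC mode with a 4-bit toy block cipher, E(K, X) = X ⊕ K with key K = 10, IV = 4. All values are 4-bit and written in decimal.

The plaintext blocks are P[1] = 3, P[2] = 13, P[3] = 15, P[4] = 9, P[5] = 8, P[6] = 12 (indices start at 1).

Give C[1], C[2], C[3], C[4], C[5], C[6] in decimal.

C[1] = 13, C[2] = 10, C[3] = 15, C[4] = 12, C[5] = 14, C[6] = 8

CBC encryption: C_i = E(K, P_i ⊕ C_{i−1}), with C_{0} = IV.
C[1]: P[1] ⊕ 4 = 7; E(K, 7) = 13.
C[2]: P[2] ⊕ 13 = 0; E(K, 0) = 10.
C[3]: P[3] ⊕ 10 = 5; E(K, 5) = 15.
C[4]: P[4] ⊕ 15 = 6; E(K, 6) = 12.
C[5]: P[5] ⊕ 12 = 4; E(K, 4) = 14.
C[6]: P[6] ⊕ 14 = 2; E(K, 2) = 8.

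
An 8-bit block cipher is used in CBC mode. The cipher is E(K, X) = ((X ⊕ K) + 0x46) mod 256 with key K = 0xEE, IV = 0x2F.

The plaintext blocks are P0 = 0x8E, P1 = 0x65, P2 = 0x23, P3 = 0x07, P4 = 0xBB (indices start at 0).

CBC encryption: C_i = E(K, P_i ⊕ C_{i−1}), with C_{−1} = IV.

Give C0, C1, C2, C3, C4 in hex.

C0: P0 ⊕ 0x2F = 0xA1; E(K, 0xA1) = 0x95.
C1: P1 ⊕ 0x95 = 0xF0; E(K, 0xF0) = 0x64.
C2: P2 ⊕ 0x64 = 0x47; E(K, 0x47) = 0xEF.
C3: P3 ⊕ 0xEF = 0xE8; E(K, 0xE8) = 0x4C.
C4: P4 ⊕ 0x4C = 0xF7; E(K, 0xF7) = 0x5F.

C0 = 0x95, C1 = 0x64, C2 = 0xEF, C3 = 0x4C, C4 = 0x5F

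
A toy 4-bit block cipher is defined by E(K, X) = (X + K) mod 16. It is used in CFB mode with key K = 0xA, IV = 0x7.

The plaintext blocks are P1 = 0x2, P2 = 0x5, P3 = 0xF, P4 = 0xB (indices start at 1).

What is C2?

CFB encryption: C_i = P_i ⊕ E(K, C_{i−1}), with C_{0} = IV.
C1: E(K, 0x7) = 0x1; 0x2 ⊕ 0x1 = 0x3.
C2: E(K, 0x3) = 0xD; 0x5 ⊕ 0xD = 0x8.

C2 = 0x8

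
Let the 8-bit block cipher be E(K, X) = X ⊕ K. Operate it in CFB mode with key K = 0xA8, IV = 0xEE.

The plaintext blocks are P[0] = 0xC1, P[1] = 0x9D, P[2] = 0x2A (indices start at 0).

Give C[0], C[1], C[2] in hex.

C[0] = 0x87, C[1] = 0xB2, C[2] = 0x30

CFB encryption: C_i = P_i ⊕ E(K, C_{i−1}), with C_{−1} = IV.
C[0]: E(K, 0xEE) = 0x46; 0xC1 ⊕ 0x46 = 0x87.
C[1]: E(K, 0x87) = 0x2F; 0x9D ⊕ 0x2F = 0xB2.
C[2]: E(K, 0xB2) = 0x1A; 0x2A ⊕ 0x1A = 0x30.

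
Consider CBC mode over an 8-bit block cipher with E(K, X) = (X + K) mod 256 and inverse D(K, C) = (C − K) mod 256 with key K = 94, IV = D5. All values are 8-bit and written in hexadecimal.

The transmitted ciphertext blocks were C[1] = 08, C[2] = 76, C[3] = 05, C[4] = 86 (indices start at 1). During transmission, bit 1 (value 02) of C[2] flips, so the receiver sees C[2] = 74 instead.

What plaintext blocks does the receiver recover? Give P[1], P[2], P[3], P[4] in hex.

CBC decryption: P_i = D(K, C_i) ⊕ C_{i−1}, with C_{0} = IV.
Only C[2] changed, to 74. In CBC, a change in C_i garbles P_i and flips the same bit in P_{i+1}. Decrypting the received ciphertext:
P[1]: D(K, 08) = 74; 74 ⊕ D5 = A1.
P[2]: D(K, 74) = E0; E0 ⊕ 08 = E8.
P[3]: D(K, 05) = 71; 71 ⊕ 74 = 05.
P[4]: D(K, 86) = F2; F2 ⊕ 05 = F7.
Blocks that differ from the original plaintext: P[2], P[3].

P[1] = A1, P[2] = E8, P[3] = 05, P[4] = F7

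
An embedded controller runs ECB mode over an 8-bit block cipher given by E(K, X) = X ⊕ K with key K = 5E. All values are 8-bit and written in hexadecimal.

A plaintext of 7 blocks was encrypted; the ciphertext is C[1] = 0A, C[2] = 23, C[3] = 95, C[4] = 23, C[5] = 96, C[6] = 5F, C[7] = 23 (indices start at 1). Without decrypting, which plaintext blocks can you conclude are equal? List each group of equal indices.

P[2] = P[4] = P[7]

ECB encrypts each block independently with the same key, so equal ciphertext blocks imply equal plaintext blocks.
C[2] = C[4] = C[7] = 23, so P[2] = P[4] = P[7].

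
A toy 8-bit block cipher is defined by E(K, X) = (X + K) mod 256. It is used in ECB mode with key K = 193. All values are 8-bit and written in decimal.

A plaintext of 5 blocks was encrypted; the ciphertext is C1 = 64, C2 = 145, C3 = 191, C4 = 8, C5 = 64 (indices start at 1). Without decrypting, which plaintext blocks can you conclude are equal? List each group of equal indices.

P1 = P5

ECB encrypts each block independently with the same key, so equal ciphertext blocks imply equal plaintext blocks.
C1 = C5 = 64, so P1 = P5.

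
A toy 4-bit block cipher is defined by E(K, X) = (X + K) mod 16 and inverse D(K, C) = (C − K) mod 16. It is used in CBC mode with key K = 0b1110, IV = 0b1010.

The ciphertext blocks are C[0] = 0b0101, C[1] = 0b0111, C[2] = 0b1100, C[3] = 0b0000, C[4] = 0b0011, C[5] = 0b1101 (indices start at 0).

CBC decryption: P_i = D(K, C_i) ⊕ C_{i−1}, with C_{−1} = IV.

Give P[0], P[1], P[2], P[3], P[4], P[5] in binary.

P[0] = 0b1101, P[1] = 0b1100, P[2] = 0b1001, P[3] = 0b1110, P[4] = 0b0101, P[5] = 0b1100

P[0]: D(K, 0b0101) = 0b0111; 0b0111 ⊕ 0b1010 = 0b1101.
P[1]: D(K, 0b0111) = 0b1001; 0b1001 ⊕ 0b0101 = 0b1100.
P[2]: D(K, 0b1100) = 0b1110; 0b1110 ⊕ 0b0111 = 0b1001.
P[3]: D(K, 0b0000) = 0b0010; 0b0010 ⊕ 0b1100 = 0b1110.
P[4]: D(K, 0b0011) = 0b0101; 0b0101 ⊕ 0b0000 = 0b0101.
P[5]: D(K, 0b1101) = 0b1111; 0b1111 ⊕ 0b0011 = 0b1100.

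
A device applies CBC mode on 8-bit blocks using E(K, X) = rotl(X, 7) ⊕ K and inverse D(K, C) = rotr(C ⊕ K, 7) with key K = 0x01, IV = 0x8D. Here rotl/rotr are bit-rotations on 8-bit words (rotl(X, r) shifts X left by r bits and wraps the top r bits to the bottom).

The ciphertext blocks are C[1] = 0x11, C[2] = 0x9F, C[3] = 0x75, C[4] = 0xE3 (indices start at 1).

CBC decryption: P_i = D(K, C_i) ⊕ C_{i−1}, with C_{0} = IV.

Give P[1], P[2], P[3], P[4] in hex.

P[1]: D(K, 0x11) = 0x20; 0x20 ⊕ 0x8D = 0xAD.
P[2]: D(K, 0x9F) = 0x3D; 0x3D ⊕ 0x11 = 0x2C.
P[3]: D(K, 0x75) = 0xE8; 0xE8 ⊕ 0x9F = 0x77.
P[4]: D(K, 0xE3) = 0xC5; 0xC5 ⊕ 0x75 = 0xB0.

P[1] = 0xAD, P[2] = 0x2C, P[3] = 0x77, P[4] = 0xB0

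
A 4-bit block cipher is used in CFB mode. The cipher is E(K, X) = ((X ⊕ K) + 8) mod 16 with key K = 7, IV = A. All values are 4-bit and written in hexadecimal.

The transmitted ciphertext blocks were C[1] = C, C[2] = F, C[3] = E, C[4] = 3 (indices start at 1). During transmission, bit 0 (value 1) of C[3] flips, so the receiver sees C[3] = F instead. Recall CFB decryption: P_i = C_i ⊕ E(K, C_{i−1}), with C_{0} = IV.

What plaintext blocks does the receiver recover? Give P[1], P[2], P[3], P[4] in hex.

Only C[3] changed, to F. In CFB, a change in C_i flips the same bit in P_i and garbles P_{i+1}. Decrypting the received ciphertext:
P[1]: E(K, A) = 5; C ⊕ 5 = 9.
P[2]: E(K, C) = 3; F ⊕ 3 = C.
P[3]: E(K, F) = 0; F ⊕ 0 = F.
P[4]: E(K, F) = 0; 3 ⊕ 0 = 3.
Blocks that differ from the original plaintext: P[3], P[4].

P[1] = 9, P[2] = C, P[3] = F, P[4] = 3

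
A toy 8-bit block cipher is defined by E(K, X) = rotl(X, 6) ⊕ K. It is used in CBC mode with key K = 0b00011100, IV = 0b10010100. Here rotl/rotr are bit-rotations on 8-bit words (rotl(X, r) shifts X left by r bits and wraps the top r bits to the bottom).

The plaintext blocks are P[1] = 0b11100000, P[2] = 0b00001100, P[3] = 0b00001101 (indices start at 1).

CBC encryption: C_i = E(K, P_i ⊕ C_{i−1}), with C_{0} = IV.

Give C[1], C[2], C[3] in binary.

C[1] = 0b00000001, C[2] = 0b01011111, C[3] = 0b10001000

C[1]: P[1] ⊕ 0b10010100 = 0b01110100; E(K, 0b01110100) = 0b00000001.
C[2]: P[2] ⊕ 0b00000001 = 0b00001101; E(K, 0b00001101) = 0b01011111.
C[3]: P[3] ⊕ 0b01011111 = 0b01010010; E(K, 0b01010010) = 0b10001000.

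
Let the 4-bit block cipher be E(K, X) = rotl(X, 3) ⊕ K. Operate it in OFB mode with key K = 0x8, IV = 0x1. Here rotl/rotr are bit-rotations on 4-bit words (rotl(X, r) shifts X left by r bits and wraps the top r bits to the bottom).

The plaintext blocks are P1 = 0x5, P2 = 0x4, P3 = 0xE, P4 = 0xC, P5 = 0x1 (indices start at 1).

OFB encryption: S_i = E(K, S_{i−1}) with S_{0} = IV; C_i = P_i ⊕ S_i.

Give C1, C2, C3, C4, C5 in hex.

C1: S = E(K, 0x1) = 0x0; 0x5 ⊕ 0x0 = 0x5.
C2: S = E(K, 0x0) = 0x8; 0x4 ⊕ 0x8 = 0xC.
C3: S = E(K, 0x8) = 0xC; 0xE ⊕ 0xC = 0x2.
C4: S = E(K, 0xC) = 0xE; 0xC ⊕ 0xE = 0x2.
C5: S = E(K, 0xE) = 0xF; 0x1 ⊕ 0xF = 0xE.

C1 = 0x5, C2 = 0xC, C3 = 0x2, C4 = 0x2, C5 = 0xE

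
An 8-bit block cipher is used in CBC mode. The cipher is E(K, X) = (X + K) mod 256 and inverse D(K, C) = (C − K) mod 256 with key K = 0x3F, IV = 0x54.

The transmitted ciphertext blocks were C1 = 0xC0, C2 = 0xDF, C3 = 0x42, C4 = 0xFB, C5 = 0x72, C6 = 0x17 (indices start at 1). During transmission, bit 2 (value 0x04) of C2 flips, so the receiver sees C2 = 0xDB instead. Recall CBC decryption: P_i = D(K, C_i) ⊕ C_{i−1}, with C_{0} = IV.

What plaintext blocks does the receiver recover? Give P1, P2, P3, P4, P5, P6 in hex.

P1 = 0xD5, P2 = 0x5C, P3 = 0xD8, P4 = 0xFE, P5 = 0xC8, P6 = 0xAA

Only C2 changed, to 0xDB. In CBC, a change in C_i garbles P_i and flips the same bit in P_{i+1}. Decrypting the received ciphertext:
P1: D(K, 0xC0) = 0x81; 0x81 ⊕ 0x54 = 0xD5.
P2: D(K, 0xDB) = 0x9C; 0x9C ⊕ 0xC0 = 0x5C.
P3: D(K, 0x42) = 0x03; 0x03 ⊕ 0xDB = 0xD8.
P4: D(K, 0xFB) = 0xBC; 0xBC ⊕ 0x42 = 0xFE.
P5: D(K, 0x72) = 0x33; 0x33 ⊕ 0xFB = 0xC8.
P6: D(K, 0x17) = 0xD8; 0xD8 ⊕ 0x72 = 0xAA.
Blocks that differ from the original plaintext: P2, P3.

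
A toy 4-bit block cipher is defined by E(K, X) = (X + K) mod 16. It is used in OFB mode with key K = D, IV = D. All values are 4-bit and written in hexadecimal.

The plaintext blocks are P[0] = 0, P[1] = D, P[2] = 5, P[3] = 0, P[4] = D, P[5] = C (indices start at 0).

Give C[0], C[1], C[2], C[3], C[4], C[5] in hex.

C[0] = A, C[1] = A, C[2] = 1, C[3] = 1, C[4] = 3, C[5] = 7

OFB encryption: S_i = E(K, S_{i−1}) with S_{−1} = IV; C_i = P_i ⊕ S_i.
C[0]: S = E(K, D) = A; 0 ⊕ A = A.
C[1]: S = E(K, A) = 7; D ⊕ 7 = A.
C[2]: S = E(K, 7) = 4; 5 ⊕ 4 = 1.
C[3]: S = E(K, 4) = 1; 0 ⊕ 1 = 1.
C[4]: S = E(K, 1) = E; D ⊕ E = 3.
C[5]: S = E(K, E) = B; C ⊕ B = 7.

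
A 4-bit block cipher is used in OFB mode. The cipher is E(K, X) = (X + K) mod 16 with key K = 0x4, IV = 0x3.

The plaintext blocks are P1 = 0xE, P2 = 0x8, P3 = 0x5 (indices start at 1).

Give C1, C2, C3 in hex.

OFB encryption: S_i = E(K, S_{i−1}) with S_{0} = IV; C_i = P_i ⊕ S_i.
C1: S = E(K, 0x3) = 0x7; 0xE ⊕ 0x7 = 0x9.
C2: S = E(K, 0x7) = 0xB; 0x8 ⊕ 0xB = 0x3.
C3: S = E(K, 0xB) = 0xF; 0x5 ⊕ 0xF = 0xA.

C1 = 0x9, C2 = 0x3, C3 = 0xA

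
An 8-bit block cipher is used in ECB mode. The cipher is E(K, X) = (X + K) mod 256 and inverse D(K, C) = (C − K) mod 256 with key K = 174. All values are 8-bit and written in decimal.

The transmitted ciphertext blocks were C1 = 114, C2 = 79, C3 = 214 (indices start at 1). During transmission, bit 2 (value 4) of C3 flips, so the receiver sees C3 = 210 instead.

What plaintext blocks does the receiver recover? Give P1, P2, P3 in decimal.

ECB decryption: P_i = D(K, C_i).
Only C3 changed, to 210. In ECB, a change in C_i affects only P_i. Decrypting the received ciphertext:
P1: D(K, 114) = 196.
P2: D(K, 79) = 161.
P3: D(K, 210) = 36.
Blocks that differ from the original plaintext: P3.

P1 = 196, P2 = 161, P3 = 36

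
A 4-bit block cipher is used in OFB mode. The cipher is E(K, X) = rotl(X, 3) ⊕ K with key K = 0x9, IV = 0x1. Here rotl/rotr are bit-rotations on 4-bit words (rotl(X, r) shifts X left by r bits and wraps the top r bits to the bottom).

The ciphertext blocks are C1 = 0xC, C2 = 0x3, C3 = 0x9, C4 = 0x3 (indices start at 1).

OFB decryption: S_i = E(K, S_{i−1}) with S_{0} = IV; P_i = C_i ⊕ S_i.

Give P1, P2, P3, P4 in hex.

P1 = 0xD, P2 = 0x2, P3 = 0x8, P4 = 0x2

P1: S = E(K, 0x1) = 0x1; 0xC ⊕ 0x1 = 0xD.
P2: S = E(K, 0x1) = 0x1; 0x3 ⊕ 0x1 = 0x2.
P3: S = E(K, 0x1) = 0x1; 0x9 ⊕ 0x1 = 0x8.
P4: S = E(K, 0x1) = 0x1; 0x3 ⊕ 0x1 = 0x2.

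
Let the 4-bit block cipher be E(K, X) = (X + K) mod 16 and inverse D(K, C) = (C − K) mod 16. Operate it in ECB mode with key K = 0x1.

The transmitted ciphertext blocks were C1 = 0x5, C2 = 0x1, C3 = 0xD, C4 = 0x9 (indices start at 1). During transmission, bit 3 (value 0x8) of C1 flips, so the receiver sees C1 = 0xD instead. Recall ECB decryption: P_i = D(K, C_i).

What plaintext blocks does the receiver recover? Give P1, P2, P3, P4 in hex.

Only C1 changed, to 0xD. In ECB, a change in C_i affects only P_i. Decrypting the received ciphertext:
P1: D(K, 0xD) = 0xC.
P2: D(K, 0x1) = 0x0.
P3: D(K, 0xD) = 0xC.
P4: D(K, 0x9) = 0x8.
Blocks that differ from the original plaintext: P1.

P1 = 0xC, P2 = 0x0, P3 = 0xC, P4 = 0x8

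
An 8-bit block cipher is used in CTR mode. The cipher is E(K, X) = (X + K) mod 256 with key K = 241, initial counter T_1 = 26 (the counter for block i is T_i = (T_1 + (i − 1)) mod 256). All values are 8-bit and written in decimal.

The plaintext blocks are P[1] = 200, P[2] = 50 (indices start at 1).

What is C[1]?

CTR encryption: S_i = E(K, T_i) where T_i is the counter for block i; C_i = P_i ⊕ S_i.
C[1]: T = 26, S = E(K, T) = 11; 200 ⊕ 11 = 195.

C[1] = 195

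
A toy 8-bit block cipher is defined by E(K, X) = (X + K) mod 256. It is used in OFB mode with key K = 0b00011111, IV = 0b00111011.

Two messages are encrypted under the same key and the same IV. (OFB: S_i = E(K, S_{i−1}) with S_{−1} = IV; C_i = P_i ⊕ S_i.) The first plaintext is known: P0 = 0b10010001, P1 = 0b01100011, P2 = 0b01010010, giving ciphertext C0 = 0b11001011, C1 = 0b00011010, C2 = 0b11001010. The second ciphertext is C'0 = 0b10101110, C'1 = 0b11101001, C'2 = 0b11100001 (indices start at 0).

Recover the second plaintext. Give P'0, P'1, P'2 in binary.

P'0 = 0b11110100, P'1 = 0b10010000, P'2 = 0b01111001

In OFB with a reused IV, both messages share the same keystream S_i, so C_i ⊕ C'_i = P_i ⊕ P'_i and thus P'_i = P_i ⊕ C_i ⊕ C'_i.
P'0: 0b10010001 ⊕ 0b11001011 ⊕ 0b10101110 = 0b11110100.
P'1: 0b01100011 ⊕ 0b00011010 ⊕ 0b11101001 = 0b10010000.
P'2: 0b01010010 ⊕ 0b11001010 ⊕ 0b11100001 = 0b01111001.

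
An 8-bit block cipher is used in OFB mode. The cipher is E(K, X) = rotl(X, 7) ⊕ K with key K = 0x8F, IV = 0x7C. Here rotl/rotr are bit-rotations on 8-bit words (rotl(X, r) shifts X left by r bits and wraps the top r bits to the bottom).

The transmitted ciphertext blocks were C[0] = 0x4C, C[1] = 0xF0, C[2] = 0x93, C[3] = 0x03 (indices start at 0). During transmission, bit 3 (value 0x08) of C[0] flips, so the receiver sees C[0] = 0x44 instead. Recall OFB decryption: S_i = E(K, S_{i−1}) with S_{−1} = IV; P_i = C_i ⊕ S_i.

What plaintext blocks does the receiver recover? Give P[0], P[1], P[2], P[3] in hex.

P[0] = 0xF5, P[1] = 0xA7, P[2] = 0xB7, P[3] = 0x9E

Only C[0] changed, to 0x44. In OFB, a change in C_i flips the same bit in P_i only; the keystream is unaffected. Decrypting the received ciphertext:
P[0]: S = E(K, 0x7C) = 0xB1; 0x44 ⊕ 0xB1 = 0xF5.
P[1]: S = E(K, 0xB1) = 0x57; 0xF0 ⊕ 0x57 = 0xA7.
P[2]: S = E(K, 0x57) = 0x24; 0x93 ⊕ 0x24 = 0xB7.
P[3]: S = E(K, 0x24) = 0x9D; 0x03 ⊕ 0x9D = 0x9E.
Blocks that differ from the original plaintext: P[0].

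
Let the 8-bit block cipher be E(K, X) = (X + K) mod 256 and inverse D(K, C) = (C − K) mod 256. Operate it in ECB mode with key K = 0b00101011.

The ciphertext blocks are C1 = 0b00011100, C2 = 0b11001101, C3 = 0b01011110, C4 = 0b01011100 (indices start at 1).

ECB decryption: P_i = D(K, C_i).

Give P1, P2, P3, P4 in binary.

P1: D(K, 0b00011100) = 0b11110001.
P2: D(K, 0b11001101) = 0b10100010.
P3: D(K, 0b01011110) = 0b00110011.
P4: D(K, 0b01011100) = 0b00110001.

P1 = 0b11110001, P2 = 0b10100010, P3 = 0b00110011, P4 = 0b00110001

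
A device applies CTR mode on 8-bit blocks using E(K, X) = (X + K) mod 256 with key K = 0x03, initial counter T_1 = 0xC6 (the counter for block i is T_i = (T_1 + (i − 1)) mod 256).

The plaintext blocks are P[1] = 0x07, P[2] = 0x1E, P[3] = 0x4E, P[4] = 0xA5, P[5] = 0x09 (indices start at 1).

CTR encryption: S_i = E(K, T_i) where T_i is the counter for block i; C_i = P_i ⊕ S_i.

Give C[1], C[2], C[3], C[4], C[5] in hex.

C[1]: T = 0xC6, S = E(K, T) = 0xC9; 0x07 ⊕ 0xC9 = 0xCE.
C[2]: T = 0xC7, S = E(K, T) = 0xCA; 0x1E ⊕ 0xCA = 0xD4.
C[3]: T = 0xC8, S = E(K, T) = 0xCB; 0x4E ⊕ 0xCB = 0x85.
C[4]: T = 0xC9, S = E(K, T) = 0xCC; 0xA5 ⊕ 0xCC = 0x69.
C[5]: T = 0xCA, S = E(K, T) = 0xCD; 0x09 ⊕ 0xCD = 0xC4.

C[1] = 0xCE, C[2] = 0xD4, C[3] = 0x85, C[4] = 0x69, C[5] = 0xC4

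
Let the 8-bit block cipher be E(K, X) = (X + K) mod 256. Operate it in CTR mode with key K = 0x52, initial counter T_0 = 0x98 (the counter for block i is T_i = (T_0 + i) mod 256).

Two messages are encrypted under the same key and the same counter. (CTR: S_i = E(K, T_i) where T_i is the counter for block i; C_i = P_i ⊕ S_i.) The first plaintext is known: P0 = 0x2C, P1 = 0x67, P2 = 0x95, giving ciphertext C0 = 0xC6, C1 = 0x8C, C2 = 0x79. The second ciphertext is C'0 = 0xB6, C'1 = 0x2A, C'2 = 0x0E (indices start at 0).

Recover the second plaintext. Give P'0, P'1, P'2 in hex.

In CTR with a reused counter, both messages share the same keystream S_i, so C_i ⊕ C'_i = P_i ⊕ P'_i and thus P'_i = P_i ⊕ C_i ⊕ C'_i.
P'0: 0x2C ⊕ 0xC6 ⊕ 0xB6 = 0x5C.
P'1: 0x67 ⊕ 0x8C ⊕ 0x2A = 0xC1.
P'2: 0x95 ⊕ 0x79 ⊕ 0x0E = 0xE2.

P'0 = 0x5C, P'1 = 0xC1, P'2 = 0xE2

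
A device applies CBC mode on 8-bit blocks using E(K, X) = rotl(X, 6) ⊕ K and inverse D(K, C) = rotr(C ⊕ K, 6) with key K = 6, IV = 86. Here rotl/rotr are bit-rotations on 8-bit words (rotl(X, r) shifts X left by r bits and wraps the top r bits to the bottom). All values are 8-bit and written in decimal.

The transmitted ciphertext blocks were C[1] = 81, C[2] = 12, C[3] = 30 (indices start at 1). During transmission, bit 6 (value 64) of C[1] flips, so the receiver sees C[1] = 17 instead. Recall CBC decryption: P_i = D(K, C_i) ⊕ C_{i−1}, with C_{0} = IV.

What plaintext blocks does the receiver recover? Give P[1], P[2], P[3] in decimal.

P[1] = 10, P[2] = 57, P[3] = 108

Only C[1] changed, to 17. In CBC, a change in C_i garbles P_i and flips the same bit in P_{i+1}. Decrypting the received ciphertext:
P[1]: D(K, 17) = 92; 92 ⊕ 86 = 10.
P[2]: D(K, 12) = 40; 40 ⊕ 17 = 57.
P[3]: D(K, 30) = 96; 96 ⊕ 12 = 108.
Blocks that differ from the original plaintext: P[1], P[2].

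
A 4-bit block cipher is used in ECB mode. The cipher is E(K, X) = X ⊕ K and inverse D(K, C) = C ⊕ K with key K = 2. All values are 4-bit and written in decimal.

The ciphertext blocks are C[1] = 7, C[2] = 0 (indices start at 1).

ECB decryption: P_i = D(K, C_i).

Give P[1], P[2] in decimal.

P[1]: D(K, 7) = 5.
P[2]: D(K, 0) = 2.

P[1] = 5, P[2] = 2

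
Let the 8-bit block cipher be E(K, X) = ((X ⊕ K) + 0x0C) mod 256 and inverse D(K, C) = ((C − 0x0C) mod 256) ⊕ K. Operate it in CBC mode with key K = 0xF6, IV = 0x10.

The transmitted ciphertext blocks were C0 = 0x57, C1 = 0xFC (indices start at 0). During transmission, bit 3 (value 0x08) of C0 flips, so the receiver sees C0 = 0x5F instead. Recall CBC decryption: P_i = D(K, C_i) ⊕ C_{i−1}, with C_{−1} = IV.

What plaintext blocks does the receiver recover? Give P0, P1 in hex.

P0 = 0xB5, P1 = 0x59

Only C0 changed, to 0x5F. In CBC, a change in C_i garbles P_i and flips the same bit in P_{i+1}. Decrypting the received ciphertext:
P0: D(K, 0x5F) = 0xA5; 0xA5 ⊕ 0x10 = 0xB5.
P1: D(K, 0xFC) = 0x06; 0x06 ⊕ 0x5F = 0x59.
Blocks that differ from the original plaintext: P0, P1.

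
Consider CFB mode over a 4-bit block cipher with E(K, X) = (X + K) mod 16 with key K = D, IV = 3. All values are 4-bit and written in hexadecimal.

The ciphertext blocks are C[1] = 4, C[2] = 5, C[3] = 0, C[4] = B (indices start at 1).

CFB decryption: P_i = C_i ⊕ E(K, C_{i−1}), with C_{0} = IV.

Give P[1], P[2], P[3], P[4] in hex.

P[1]: E(K, 3) = 0; 4 ⊕ 0 = 4.
P[2]: E(K, 4) = 1; 5 ⊕ 1 = 4.
P[3]: E(K, 5) = 2; 0 ⊕ 2 = 2.
P[4]: E(K, 0) = D; B ⊕ D = 6.

P[1] = 4, P[2] = 4, P[3] = 2, P[4] = 6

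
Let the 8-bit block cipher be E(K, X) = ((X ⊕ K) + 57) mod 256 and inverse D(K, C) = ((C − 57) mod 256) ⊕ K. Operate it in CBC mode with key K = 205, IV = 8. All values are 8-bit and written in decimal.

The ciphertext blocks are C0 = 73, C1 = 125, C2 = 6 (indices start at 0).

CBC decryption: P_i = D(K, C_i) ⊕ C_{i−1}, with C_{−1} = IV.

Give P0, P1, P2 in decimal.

P0: D(K, 73) = 221; 221 ⊕ 8 = 213.
P1: D(K, 125) = 137; 137 ⊕ 73 = 192.
P2: D(K, 6) = 0; 0 ⊕ 125 = 125.

P0 = 213, P1 = 192, P2 = 125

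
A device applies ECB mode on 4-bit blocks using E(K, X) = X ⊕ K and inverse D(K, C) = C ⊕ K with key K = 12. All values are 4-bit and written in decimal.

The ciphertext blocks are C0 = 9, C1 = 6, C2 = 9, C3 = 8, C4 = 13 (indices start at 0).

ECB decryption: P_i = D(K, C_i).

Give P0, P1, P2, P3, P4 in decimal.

P0 = 5, P1 = 10, P2 = 5, P3 = 4, P4 = 1

P0: D(K, 9) = 5.
P1: D(K, 6) = 10.
P2: D(K, 9) = 5.
P3: D(K, 8) = 4.
P4: D(K, 13) = 1.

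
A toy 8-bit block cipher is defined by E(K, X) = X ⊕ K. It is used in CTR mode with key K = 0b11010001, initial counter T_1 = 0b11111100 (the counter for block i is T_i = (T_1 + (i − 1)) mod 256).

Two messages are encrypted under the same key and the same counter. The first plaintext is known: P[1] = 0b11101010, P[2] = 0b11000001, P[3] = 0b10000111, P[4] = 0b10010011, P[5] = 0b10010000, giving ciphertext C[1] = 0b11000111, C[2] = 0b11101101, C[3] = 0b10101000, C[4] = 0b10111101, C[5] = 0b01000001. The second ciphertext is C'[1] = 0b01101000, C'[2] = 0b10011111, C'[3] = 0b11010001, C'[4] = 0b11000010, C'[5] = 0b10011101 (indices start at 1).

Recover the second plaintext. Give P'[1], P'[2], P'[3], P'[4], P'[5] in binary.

P'[1] = 0b01000101, P'[2] = 0b10110011, P'[3] = 0b11111110, P'[4] = 0b11101100, P'[5] = 0b01001100

In CTR with a reused counter, both messages share the same keystream S_i, so C_i ⊕ C'_i = P_i ⊕ P'_i and thus P'_i = P_i ⊕ C_i ⊕ C'_i.
P'[1]: 0b11101010 ⊕ 0b11000111 ⊕ 0b01101000 = 0b01000101.
P'[2]: 0b11000001 ⊕ 0b11101101 ⊕ 0b10011111 = 0b10110011.
P'[3]: 0b10000111 ⊕ 0b10101000 ⊕ 0b11010001 = 0b11111110.
P'[4]: 0b10010011 ⊕ 0b10111101 ⊕ 0b11000010 = 0b11101100.
P'[5]: 0b10010000 ⊕ 0b01000001 ⊕ 0b10011101 = 0b01001100.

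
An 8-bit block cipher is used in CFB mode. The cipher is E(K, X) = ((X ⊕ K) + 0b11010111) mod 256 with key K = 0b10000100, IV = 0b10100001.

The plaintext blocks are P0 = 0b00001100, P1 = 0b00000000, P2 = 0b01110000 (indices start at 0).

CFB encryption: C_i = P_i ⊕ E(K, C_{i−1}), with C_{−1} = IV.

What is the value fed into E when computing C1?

C0: E(K, 0b10100001) = 0b11111100; 0b00001100 ⊕ 0b11111100 = 0b11110000.
C1: E(K, 0b11110000) = 0b01001011; 0b00000000 ⊕ 0b01001011 = 0b01001011.
So the input to E for block 1 is 0b11110000.

0b11110000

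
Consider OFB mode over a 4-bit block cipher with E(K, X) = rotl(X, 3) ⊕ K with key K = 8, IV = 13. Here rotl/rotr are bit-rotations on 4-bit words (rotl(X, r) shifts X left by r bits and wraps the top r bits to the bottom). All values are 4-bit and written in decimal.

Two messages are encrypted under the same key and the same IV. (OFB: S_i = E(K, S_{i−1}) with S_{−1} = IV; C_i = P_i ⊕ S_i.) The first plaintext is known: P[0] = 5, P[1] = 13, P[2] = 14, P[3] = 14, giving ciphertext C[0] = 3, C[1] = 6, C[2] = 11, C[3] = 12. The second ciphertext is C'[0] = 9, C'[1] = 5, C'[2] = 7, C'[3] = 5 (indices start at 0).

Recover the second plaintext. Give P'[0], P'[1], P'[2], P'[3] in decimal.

In OFB with a reused IV, both messages share the same keystream S_i, so C_i ⊕ C'_i = P_i ⊕ P'_i and thus P'_i = P_i ⊕ C_i ⊕ C'_i.
P'[0]: 5 ⊕ 3 ⊕ 9 = 15.
P'[1]: 13 ⊕ 6 ⊕ 5 = 14.
P'[2]: 14 ⊕ 11 ⊕ 7 = 2.
P'[3]: 14 ⊕ 12 ⊕ 5 = 7.

P'[0] = 15, P'[1] = 14, P'[2] = 2, P'[3] = 7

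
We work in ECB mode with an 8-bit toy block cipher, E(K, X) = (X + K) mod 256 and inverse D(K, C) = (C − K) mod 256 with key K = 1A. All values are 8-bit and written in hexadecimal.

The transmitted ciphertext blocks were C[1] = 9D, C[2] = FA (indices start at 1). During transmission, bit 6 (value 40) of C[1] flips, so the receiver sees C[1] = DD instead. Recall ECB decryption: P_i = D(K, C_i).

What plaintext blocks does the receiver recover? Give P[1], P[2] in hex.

Only C[1] changed, to DD. In ECB, a change in C_i affects only P_i. Decrypting the received ciphertext:
P[1]: D(K, DD) = C3.
P[2]: D(K, FA) = E0.
Blocks that differ from the original plaintext: P[1].

P[1] = C3, P[2] = E0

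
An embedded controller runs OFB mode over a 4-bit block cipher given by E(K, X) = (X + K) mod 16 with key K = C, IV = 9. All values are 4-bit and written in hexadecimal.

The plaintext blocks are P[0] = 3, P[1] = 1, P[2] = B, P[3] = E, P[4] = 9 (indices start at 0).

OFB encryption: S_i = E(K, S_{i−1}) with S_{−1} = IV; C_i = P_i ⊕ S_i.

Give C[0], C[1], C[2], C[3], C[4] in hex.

C[0]: S = E(K, 9) = 5; 3 ⊕ 5 = 6.
C[1]: S = E(K, 5) = 1; 1 ⊕ 1 = 0.
C[2]: S = E(K, 1) = D; B ⊕ D = 6.
C[3]: S = E(K, D) = 9; E ⊕ 9 = 7.
C[4]: S = E(K, 9) = 5; 9 ⊕ 5 = C.

C[0] = 6, C[1] = 0, C[2] = 6, C[3] = 7, C[4] = C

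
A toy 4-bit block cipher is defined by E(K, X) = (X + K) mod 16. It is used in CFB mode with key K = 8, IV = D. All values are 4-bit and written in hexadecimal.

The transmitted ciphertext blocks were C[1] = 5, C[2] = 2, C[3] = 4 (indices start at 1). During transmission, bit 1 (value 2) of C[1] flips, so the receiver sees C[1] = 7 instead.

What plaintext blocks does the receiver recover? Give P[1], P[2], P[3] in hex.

CFB decryption: P_i = C_i ⊕ E(K, C_{i−1}), with C_{0} = IV.
Only C[1] changed, to 7. In CFB, a change in C_i flips the same bit in P_i and garbles P_{i+1}. Decrypting the received ciphertext:
P[1]: E(K, D) = 5; 7 ⊕ 5 = 2.
P[2]: E(K, 7) = F; 2 ⊕ F = D.
P[3]: E(K, 2) = A; 4 ⊕ A = E.
Blocks that differ from the original plaintext: P[1], P[2].

P[1] = 2, P[2] = D, P[3] = E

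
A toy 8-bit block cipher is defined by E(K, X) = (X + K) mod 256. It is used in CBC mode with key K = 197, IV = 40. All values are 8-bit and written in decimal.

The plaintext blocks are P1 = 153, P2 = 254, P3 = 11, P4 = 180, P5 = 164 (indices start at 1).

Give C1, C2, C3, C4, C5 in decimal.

CBC encryption: C_i = E(K, P_i ⊕ C_{i−1}), with C_{0} = IV.
C1: P1 ⊕ 40 = 177; E(K, 177) = 118.
C2: P2 ⊕ 118 = 136; E(K, 136) = 77.
C3: P3 ⊕ 77 = 70; E(K, 70) = 11.
C4: P4 ⊕ 11 = 191; E(K, 191) = 132.
C5: P5 ⊕ 132 = 32; E(K, 32) = 229.

C1 = 118, C2 = 77, C3 = 11, C4 = 132, C5 = 229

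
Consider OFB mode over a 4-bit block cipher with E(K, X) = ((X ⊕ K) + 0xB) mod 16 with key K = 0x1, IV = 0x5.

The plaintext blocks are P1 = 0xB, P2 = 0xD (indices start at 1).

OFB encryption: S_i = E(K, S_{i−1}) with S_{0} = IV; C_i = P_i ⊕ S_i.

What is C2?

C1: S = E(K, 0x5) = 0xF; 0xB ⊕ 0xF = 0x4.
C2: S = E(K, 0xF) = 0x9; 0xD ⊕ 0x9 = 0x4.

C2 = 0x4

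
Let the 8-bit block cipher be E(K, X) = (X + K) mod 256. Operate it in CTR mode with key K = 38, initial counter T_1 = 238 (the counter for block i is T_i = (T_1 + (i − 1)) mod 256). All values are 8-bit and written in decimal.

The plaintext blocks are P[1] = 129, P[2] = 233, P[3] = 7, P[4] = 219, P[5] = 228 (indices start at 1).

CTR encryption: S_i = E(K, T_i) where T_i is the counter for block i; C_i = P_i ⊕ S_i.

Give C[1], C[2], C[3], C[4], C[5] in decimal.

C[1] = 149, C[2] = 252, C[3] = 17, C[4] = 204, C[5] = 252

C[1]: T = 238, S = E(K, T) = 20; 129 ⊕ 20 = 149.
C[2]: T = 239, S = E(K, T) = 21; 233 ⊕ 21 = 252.
C[3]: T = 240, S = E(K, T) = 22; 7 ⊕ 22 = 17.
C[4]: T = 241, S = E(K, T) = 23; 219 ⊕ 23 = 204.
C[5]: T = 242, S = E(K, T) = 24; 228 ⊕ 24 = 252.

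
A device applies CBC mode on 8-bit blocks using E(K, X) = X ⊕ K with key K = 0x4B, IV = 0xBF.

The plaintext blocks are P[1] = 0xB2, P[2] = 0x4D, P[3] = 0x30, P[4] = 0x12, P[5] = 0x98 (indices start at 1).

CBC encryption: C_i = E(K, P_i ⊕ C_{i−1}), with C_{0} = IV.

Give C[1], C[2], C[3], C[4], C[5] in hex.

C[1] = 0x46, C[2] = 0x40, C[3] = 0x3B, C[4] = 0x62, C[5] = 0xB1

C[1]: P[1] ⊕ 0xBF = 0x0D; E(K, 0x0D) = 0x46.
C[2]: P[2] ⊕ 0x46 = 0x0B; E(K, 0x0B) = 0x40.
C[3]: P[3] ⊕ 0x40 = 0x70; E(K, 0x70) = 0x3B.
C[4]: P[4] ⊕ 0x3B = 0x29; E(K, 0x29) = 0x62.
C[5]: P[5] ⊕ 0x62 = 0xFA; E(K, 0xFA) = 0xB1.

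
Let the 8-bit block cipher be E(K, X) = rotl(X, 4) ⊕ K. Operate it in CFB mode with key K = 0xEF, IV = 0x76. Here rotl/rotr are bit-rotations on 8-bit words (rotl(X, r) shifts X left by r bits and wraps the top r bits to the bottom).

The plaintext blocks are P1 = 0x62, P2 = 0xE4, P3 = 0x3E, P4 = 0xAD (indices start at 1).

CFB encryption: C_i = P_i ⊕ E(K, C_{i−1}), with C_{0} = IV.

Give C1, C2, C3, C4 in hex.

C1: E(K, 0x76) = 0x88; 0x62 ⊕ 0x88 = 0xEA.
C2: E(K, 0xEA) = 0x41; 0xE4 ⊕ 0x41 = 0xA5.
C3: E(K, 0xA5) = 0xB5; 0x3E ⊕ 0xB5 = 0x8B.
C4: E(K, 0x8B) = 0x57; 0xAD ⊕ 0x57 = 0xFA.

C1 = 0xEA, C2 = 0xA5, C3 = 0x8B, C4 = 0xFA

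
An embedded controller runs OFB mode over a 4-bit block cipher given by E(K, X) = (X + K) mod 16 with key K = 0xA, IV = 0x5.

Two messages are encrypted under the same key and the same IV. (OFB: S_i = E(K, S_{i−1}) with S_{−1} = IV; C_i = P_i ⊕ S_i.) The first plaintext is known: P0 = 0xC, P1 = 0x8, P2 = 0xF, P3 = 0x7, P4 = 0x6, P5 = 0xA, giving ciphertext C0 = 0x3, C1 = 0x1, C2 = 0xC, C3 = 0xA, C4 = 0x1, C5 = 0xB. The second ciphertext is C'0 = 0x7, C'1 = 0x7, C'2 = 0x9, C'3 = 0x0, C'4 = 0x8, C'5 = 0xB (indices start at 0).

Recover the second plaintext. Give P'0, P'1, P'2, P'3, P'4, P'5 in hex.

P'0 = 0x8, P'1 = 0xE, P'2 = 0xA, P'3 = 0xD, P'4 = 0xF, P'5 = 0xA

In OFB with a reused IV, both messages share the same keystream S_i, so C_i ⊕ C'_i = P_i ⊕ P'_i and thus P'_i = P_i ⊕ C_i ⊕ C'_i.
P'0: 0xC ⊕ 0x3 ⊕ 0x7 = 0x8.
P'1: 0x8 ⊕ 0x1 ⊕ 0x7 = 0xE.
P'2: 0xF ⊕ 0xC ⊕ 0x9 = 0xA.
P'3: 0x7 ⊕ 0xA ⊕ 0x0 = 0xD.
P'4: 0x6 ⊕ 0x1 ⊕ 0x8 = 0xF.
P'5: 0xA ⊕ 0xB ⊕ 0xB = 0xA.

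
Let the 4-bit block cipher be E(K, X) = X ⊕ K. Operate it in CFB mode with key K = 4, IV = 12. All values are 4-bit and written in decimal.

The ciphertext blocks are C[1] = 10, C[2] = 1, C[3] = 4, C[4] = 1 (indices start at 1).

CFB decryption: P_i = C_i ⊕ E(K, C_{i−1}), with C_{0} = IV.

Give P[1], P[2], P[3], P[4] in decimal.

P[1]: E(K, 12) = 8; 10 ⊕ 8 = 2.
P[2]: E(K, 10) = 14; 1 ⊕ 14 = 15.
P[3]: E(K, 1) = 5; 4 ⊕ 5 = 1.
P[4]: E(K, 4) = 0; 1 ⊕ 0 = 1.

P[1] = 2, P[2] = 15, P[3] = 1, P[4] = 1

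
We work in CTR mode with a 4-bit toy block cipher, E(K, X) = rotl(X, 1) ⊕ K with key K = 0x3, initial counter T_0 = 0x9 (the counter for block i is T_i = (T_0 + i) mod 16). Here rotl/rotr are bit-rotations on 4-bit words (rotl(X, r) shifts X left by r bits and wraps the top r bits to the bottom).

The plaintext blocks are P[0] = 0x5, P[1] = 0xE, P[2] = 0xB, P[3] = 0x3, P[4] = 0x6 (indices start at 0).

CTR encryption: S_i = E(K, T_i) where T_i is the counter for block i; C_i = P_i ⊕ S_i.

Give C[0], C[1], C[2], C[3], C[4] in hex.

C[0]: T = 0x9, S = E(K, T) = 0x0; 0x5 ⊕ 0x0 = 0x5.
C[1]: T = 0xA, S = E(K, T) = 0x6; 0xE ⊕ 0x6 = 0x8.
C[2]: T = 0xB, S = E(K, T) = 0x4; 0xB ⊕ 0x4 = 0xF.
C[3]: T = 0xC, S = E(K, T) = 0xA; 0x3 ⊕ 0xA = 0x9.
C[4]: T = 0xD, S = E(K, T) = 0x8; 0x6 ⊕ 0x8 = 0xE.

C[0] = 0x5, C[1] = 0x8, C[2] = 0xF, C[3] = 0x9, C[4] = 0xE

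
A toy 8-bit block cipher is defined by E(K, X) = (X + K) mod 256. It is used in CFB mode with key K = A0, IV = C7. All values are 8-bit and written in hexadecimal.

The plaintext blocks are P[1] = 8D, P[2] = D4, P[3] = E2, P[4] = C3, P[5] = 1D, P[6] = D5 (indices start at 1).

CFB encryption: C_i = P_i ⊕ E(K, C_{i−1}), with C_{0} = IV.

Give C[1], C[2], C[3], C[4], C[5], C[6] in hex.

C[1]: E(K, C7) = 67; 8D ⊕ 67 = EA.
C[2]: E(K, EA) = 8A; D4 ⊕ 8A = 5E.
C[3]: E(K, 5E) = FE; E2 ⊕ FE = 1C.
C[4]: E(K, 1C) = BC; C3 ⊕ BC = 7F.
C[5]: E(K, 7F) = 1F; 1D ⊕ 1F = 02.
C[6]: E(K, 02) = A2; D5 ⊕ A2 = 77.

C[1] = EA, C[2] = 5E, C[3] = 1C, C[4] = 7F, C[5] = 02, C[6] = 77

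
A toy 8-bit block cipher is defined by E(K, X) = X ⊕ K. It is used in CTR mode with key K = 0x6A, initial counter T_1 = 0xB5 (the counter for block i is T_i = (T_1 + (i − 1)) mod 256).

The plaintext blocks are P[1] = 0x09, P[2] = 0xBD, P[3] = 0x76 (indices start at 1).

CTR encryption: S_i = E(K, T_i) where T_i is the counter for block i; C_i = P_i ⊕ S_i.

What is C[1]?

C[1]: T = 0xB5, S = E(K, T) = 0xDF; 0x09 ⊕ 0xDF = 0xD6.

C[1] = 0xD6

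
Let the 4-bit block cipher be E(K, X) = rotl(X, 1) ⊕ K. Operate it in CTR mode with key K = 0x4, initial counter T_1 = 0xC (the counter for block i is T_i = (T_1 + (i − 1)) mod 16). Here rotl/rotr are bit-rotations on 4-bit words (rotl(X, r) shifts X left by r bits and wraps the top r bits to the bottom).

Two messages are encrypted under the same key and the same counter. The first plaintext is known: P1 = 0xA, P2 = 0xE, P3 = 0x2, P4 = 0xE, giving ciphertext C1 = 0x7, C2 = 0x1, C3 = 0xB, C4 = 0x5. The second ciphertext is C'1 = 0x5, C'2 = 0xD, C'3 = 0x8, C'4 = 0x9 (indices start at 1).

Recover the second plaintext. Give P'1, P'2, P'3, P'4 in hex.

P'1 = 0x8, P'2 = 0x2, P'3 = 0x1, P'4 = 0x2

In CTR with a reused counter, both messages share the same keystream S_i, so C_i ⊕ C'_i = P_i ⊕ P'_i and thus P'_i = P_i ⊕ C_i ⊕ C'_i.
P'1: 0xA ⊕ 0x7 ⊕ 0x5 = 0x8.
P'2: 0xE ⊕ 0x1 ⊕ 0xD = 0x2.
P'3: 0x2 ⊕ 0xB ⊕ 0x8 = 0x1.
P'4: 0xE ⊕ 0x5 ⊕ 0x9 = 0x2.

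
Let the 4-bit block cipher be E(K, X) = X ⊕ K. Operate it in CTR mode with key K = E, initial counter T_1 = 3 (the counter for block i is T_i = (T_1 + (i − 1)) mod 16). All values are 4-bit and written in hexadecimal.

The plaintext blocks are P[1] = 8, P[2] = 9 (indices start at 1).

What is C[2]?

CTR encryption: S_i = E(K, T_i) where T_i is the counter for block i; C_i = P_i ⊕ S_i.
C[1]: T = 3, S = E(K, T) = D; 8 ⊕ D = 5.
C[2]: T = 4, S = E(K, T) = A; 9 ⊕ A = 3.

C[2] = 3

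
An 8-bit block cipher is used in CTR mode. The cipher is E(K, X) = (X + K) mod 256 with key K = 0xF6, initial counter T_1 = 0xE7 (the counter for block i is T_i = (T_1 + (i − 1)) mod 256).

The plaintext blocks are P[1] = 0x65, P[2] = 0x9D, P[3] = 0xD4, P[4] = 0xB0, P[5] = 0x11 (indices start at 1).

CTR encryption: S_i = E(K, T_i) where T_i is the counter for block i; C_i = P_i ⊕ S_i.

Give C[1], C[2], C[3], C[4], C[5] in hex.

C[1] = 0xB8, C[2] = 0x43, C[3] = 0x0B, C[4] = 0x50, C[5] = 0xF0

C[1]: T = 0xE7, S = E(K, T) = 0xDD; 0x65 ⊕ 0xDD = 0xB8.
C[2]: T = 0xE8, S = E(K, T) = 0xDE; 0x9D ⊕ 0xDE = 0x43.
C[3]: T = 0xE9, S = E(K, T) = 0xDF; 0xD4 ⊕ 0xDF = 0x0B.
C[4]: T = 0xEA, S = E(K, T) = 0xE0; 0xB0 ⊕ 0xE0 = 0x50.
C[5]: T = 0xEB, S = E(K, T) = 0xE1; 0x11 ⊕ 0xE1 = 0xF0.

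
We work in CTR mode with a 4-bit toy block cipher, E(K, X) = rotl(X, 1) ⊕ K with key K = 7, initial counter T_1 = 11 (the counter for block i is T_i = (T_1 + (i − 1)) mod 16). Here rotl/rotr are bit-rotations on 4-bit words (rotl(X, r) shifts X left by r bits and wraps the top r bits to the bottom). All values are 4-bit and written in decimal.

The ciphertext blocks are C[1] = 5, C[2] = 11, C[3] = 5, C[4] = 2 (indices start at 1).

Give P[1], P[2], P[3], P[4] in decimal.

CTR decryption: S_i = E(K, T_i) where T_i is the counter for block i; P_i = C_i ⊕ S_i.
P[1]: T = 11, S = E(K, T) = 0; 5 ⊕ 0 = 5.
P[2]: T = 12, S = E(K, T) = 14; 11 ⊕ 14 = 5.
P[3]: T = 13, S = E(K, T) = 12; 5 ⊕ 12 = 9.
P[4]: T = 14, S = E(K, T) = 10; 2 ⊕ 10 = 8.

P[1] = 5, P[2] = 5, P[3] = 9, P[4] = 8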